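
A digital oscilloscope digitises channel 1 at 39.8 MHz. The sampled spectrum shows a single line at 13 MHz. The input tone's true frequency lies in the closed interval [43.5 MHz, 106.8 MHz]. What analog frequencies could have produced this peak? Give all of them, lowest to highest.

Frequencies that alias to 13 MHz are k·fs ± 13 MHz for integer k ≥ 0.
k=0: 13 MHz.
k=1: 26.8 MHz, 52.8 MHz.
k=2: 66.6 MHz, 92.6 MHz.
k=3: 106.4 MHz, 132.4 MHz.
k=4: 146.2 MHz, 172.2 MHz.
Within [43.5 MHz, 106.8 MHz]: 52.8 MHz, 66.6 MHz, 92.6 MHz, 106.4 MHz.

52.8 MHz, 66.6 MHz, 92.6 MHz, 106.4 MHz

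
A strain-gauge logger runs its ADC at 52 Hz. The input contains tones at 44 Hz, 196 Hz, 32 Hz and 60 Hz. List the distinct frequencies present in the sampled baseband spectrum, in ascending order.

fs/2 = 26 Hz.
44 Hz > fs/2 = 26 Hz, folds to fs − 44 Hz = 8 Hz.
196 Hz mod fs = 40 Hz.
40 Hz > fs/2 = 26 Hz, folds to fs − 40 Hz = 12 Hz.
32 Hz > fs/2 = 26 Hz, folds to fs − 32 Hz = 20 Hz.
60 Hz mod fs = 8 Hz.
8 Hz ≤ fs/2 = 26 Hz, appears at 8 Hz.
Distinct values: {8 Hz, 12 Hz, 20 Hz}.

8 Hz, 12 Hz, 20 Hz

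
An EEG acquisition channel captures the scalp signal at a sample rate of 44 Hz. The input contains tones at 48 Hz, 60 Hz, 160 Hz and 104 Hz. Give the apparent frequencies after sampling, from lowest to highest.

fs/2 = 22 Hz.
48 Hz mod fs = 4 Hz.
4 Hz ≤ fs/2 = 22 Hz, appears at 4 Hz.
60 Hz mod fs = 16 Hz.
16 Hz ≤ fs/2 = 22 Hz, appears at 16 Hz.
160 Hz mod fs = 28 Hz.
28 Hz > fs/2 = 22 Hz, folds to fs − 28 Hz = 16 Hz.
104 Hz mod fs = 16 Hz.
16 Hz ≤ fs/2 = 22 Hz, appears at 16 Hz.
Distinct values: {4 Hz, 16 Hz}.

4 Hz, 16 Hz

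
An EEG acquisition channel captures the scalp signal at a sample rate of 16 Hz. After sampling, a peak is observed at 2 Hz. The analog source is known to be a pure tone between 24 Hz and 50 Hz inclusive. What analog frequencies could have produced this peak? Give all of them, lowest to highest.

Frequencies that alias to 2 Hz are k·fs ± 2 Hz for integer k ≥ 0.
k=0: 2 Hz.
k=1: 14 Hz, 18 Hz.
k=2: 30 Hz, 34 Hz.
k=3: 46 Hz, 50 Hz.
k=4: 62 Hz, 66 Hz.
Within [24 Hz, 50 Hz]: 30 Hz, 34 Hz, 46 Hz, 50 Hz.

30 Hz, 34 Hz, 46 Hz, 50 Hz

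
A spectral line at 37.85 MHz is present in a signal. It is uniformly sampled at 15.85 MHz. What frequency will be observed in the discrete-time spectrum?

6.15 MHz

37.85 MHz mod fs = 6.15 MHz.
6.15 MHz ≤ fs/2 = 7.925 MHz, appears at 6.15 MHz.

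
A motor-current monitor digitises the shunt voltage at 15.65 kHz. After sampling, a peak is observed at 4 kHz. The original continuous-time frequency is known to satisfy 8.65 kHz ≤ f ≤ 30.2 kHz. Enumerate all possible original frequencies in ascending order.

11.65 kHz, 19.65 kHz, 27.3 kHz

Frequencies that alias to 4 kHz are k·fs ± 4 kHz for integer k ≥ 0.
k=0: 4 kHz.
k=1: 11.65 kHz, 19.65 kHz.
k=2: 27.3 kHz, 35.3 kHz.
k=3: 42.95 kHz, 50.95 kHz.
Within [8.65 kHz, 30.2 kHz]: 11.65 kHz, 19.65 kHz, 27.3 kHz.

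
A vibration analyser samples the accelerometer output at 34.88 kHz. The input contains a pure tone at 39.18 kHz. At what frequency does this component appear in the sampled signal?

4.3 kHz

39.18 kHz mod fs = 4.3 kHz.
4.3 kHz ≤ fs/2 = 17.44 kHz, appears at 4.3 kHz.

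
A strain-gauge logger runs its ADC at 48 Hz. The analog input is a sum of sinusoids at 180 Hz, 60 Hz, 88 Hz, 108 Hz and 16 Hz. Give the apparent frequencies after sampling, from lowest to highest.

fs/2 = 24 Hz.
180 Hz mod fs = 36 Hz.
36 Hz > fs/2 = 24 Hz, folds to fs − 36 Hz = 12 Hz.
60 Hz mod fs = 12 Hz.
12 Hz ≤ fs/2 = 24 Hz, appears at 12 Hz.
88 Hz mod fs = 40 Hz.
40 Hz > fs/2 = 24 Hz, folds to fs − 40 Hz = 8 Hz.
108 Hz mod fs = 12 Hz.
12 Hz ≤ fs/2 = 24 Hz, appears at 12 Hz.
16 Hz ≤ fs/2 = 24 Hz, passes unchanged.
Distinct values: {8 Hz, 12 Hz, 16 Hz}.

8 Hz, 12 Hz, 16 Hz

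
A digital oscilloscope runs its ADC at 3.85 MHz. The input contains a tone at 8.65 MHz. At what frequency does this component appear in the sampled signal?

8.65 MHz mod fs = 0.95 MHz.
0.95 MHz ≤ fs/2 = 1.925 MHz, appears at 0.95 MHz.

0.95 MHz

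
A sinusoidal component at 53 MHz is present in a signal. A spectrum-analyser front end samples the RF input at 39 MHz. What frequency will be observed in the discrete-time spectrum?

53 MHz mod fs = 14 MHz.
14 MHz ≤ fs/2 = 19.5 MHz, appears at 14 MHz.

14 MHz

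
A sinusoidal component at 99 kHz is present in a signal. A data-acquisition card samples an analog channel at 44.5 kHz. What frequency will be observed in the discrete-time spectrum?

99 kHz mod fs = 10 kHz.
10 kHz ≤ fs/2 = 22.25 kHz, appears at 10 kHz.

10 kHz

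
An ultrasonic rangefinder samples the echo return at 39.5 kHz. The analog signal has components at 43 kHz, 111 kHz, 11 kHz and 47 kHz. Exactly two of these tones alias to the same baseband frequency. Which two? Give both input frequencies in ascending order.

47 kHz, 111 kHz

fs/2 = 19.75 kHz.
43 kHz mod fs = 3.5 kHz.
3.5 kHz ≤ fs/2 = 19.75 kHz, appears at 3.5 kHz.
111 kHz mod fs = 32 kHz.
32 kHz > fs/2 = 19.75 kHz, folds to fs − 32 kHz = 7.5 kHz.
11 kHz ≤ fs/2 = 19.75 kHz, passes unchanged.
47 kHz mod fs = 7.5 kHz.
7.5 kHz ≤ fs/2 = 19.75 kHz, appears at 7.5 kHz.
47 kHz and 111 kHz both map to 7.5 kHz.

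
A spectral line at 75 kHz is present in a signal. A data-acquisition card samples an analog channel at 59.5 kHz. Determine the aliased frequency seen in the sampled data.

75 kHz mod fs = 15.5 kHz.
15.5 kHz ≤ fs/2 = 29.75 kHz, appears at 15.5 kHz.

15.5 kHz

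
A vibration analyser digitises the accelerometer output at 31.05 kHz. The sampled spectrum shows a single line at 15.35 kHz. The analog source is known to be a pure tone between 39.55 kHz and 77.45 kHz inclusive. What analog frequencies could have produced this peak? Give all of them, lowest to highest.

46.4 kHz, 46.75 kHz, 77.45 kHz

Frequencies that alias to 15.35 kHz are k·fs ± 15.35 kHz for integer k ≥ 0.
k=0: 15.35 kHz.
k=1: 15.7 kHz, 46.4 kHz.
k=2: 46.75 kHz, 77.45 kHz.
k=3: 77.8 kHz, 108.5 kHz.
Within [39.55 kHz, 77.45 kHz]: 46.4 kHz, 46.75 kHz, 77.45 kHz.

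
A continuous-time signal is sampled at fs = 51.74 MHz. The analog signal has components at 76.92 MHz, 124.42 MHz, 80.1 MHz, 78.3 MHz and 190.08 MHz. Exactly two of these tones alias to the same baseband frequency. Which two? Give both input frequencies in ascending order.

fs/2 = 25.87 MHz.
76.92 MHz mod fs = 25.18 MHz.
25.18 MHz ≤ fs/2 = 25.87 MHz, appears at 25.18 MHz.
124.42 MHz mod fs = 20.94 MHz.
20.94 MHz ≤ fs/2 = 25.87 MHz, appears at 20.94 MHz.
80.1 MHz mod fs = 28.36 MHz.
28.36 MHz > fs/2 = 25.87 MHz, folds to fs − 28.36 MHz = 23.38 MHz.
78.3 MHz mod fs = 26.56 MHz.
26.56 MHz > fs/2 = 25.87 MHz, folds to fs − 26.56 MHz = 25.18 MHz.
190.08 MHz mod fs = 34.86 MHz.
34.86 MHz > fs/2 = 25.87 MHz, folds to fs − 34.86 MHz = 16.88 MHz.
76.92 MHz and 78.3 MHz both map to 25.18 MHz.

76.92 MHz, 78.3 MHz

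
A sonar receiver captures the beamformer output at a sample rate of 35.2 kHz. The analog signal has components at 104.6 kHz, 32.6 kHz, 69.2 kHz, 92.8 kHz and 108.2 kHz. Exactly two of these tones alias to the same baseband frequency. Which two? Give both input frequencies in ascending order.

fs/2 = 17.6 kHz.
104.6 kHz mod fs = 34.2 kHz.
34.2 kHz > fs/2 = 17.6 kHz, folds to fs − 34.2 kHz = 1 kHz.
32.6 kHz > fs/2 = 17.6 kHz, folds to fs − 32.6 kHz = 2.6 kHz.
69.2 kHz mod fs = 34 kHz.
34 kHz > fs/2 = 17.6 kHz, folds to fs − 34 kHz = 1.2 kHz.
92.8 kHz mod fs = 22.4 kHz.
22.4 kHz > fs/2 = 17.6 kHz, folds to fs − 22.4 kHz = 12.8 kHz.
108.2 kHz mod fs = 2.6 kHz.
2.6 kHz ≤ fs/2 = 17.6 kHz, appears at 2.6 kHz.
32.6 kHz and 108.2 kHz both map to 2.6 kHz.

32.6 kHz, 108.2 kHz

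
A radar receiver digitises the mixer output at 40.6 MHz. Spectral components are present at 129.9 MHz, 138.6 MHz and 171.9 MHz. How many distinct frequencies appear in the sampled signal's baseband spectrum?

3

fs/2 = 20.3 MHz.
129.9 MHz mod fs = 8.1 MHz.
8.1 MHz ≤ fs/2 = 20.3 MHz, appears at 8.1 MHz.
138.6 MHz mod fs = 16.8 MHz.
16.8 MHz ≤ fs/2 = 20.3 MHz, appears at 16.8 MHz.
171.9 MHz mod fs = 9.5 MHz.
9.5 MHz ≤ fs/2 = 20.3 MHz, appears at 9.5 MHz.
Distinct values: {8.1 MHz, 9.5 MHz, 16.8 MHz} → 3.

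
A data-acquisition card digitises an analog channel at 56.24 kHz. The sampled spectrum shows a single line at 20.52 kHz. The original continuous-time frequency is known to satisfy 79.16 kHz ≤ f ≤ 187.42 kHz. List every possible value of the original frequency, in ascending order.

91.96 kHz, 133 kHz, 148.2 kHz

Frequencies that alias to 20.52 kHz are k·fs ± 20.52 kHz for integer k ≥ 0.
k=0: 20.52 kHz.
k=1: 35.72 kHz, 76.76 kHz.
k=2: 91.96 kHz, 133 kHz.
k=3: 148.2 kHz, 189.24 kHz.
k=4: 204.44 kHz, 245.48 kHz.
Within [79.16 kHz, 187.42 kHz]: 91.96 kHz, 133 kHz, 148.2 kHz.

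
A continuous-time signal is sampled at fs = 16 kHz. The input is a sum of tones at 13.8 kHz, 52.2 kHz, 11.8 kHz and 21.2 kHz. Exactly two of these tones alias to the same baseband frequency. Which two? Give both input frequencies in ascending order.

11.8 kHz, 52.2 kHz

fs/2 = 8 kHz.
13.8 kHz > fs/2 = 8 kHz, folds to fs − 13.8 kHz = 2.2 kHz.
52.2 kHz mod fs = 4.2 kHz.
4.2 kHz ≤ fs/2 = 8 kHz, appears at 4.2 kHz.
11.8 kHz > fs/2 = 8 kHz, folds to fs − 11.8 kHz = 4.2 kHz.
21.2 kHz mod fs = 5.2 kHz.
5.2 kHz ≤ fs/2 = 8 kHz, appears at 5.2 kHz.
11.8 kHz and 52.2 kHz both map to 4.2 kHz.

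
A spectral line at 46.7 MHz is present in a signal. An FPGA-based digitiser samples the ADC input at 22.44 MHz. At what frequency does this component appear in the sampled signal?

1.82 MHz

46.7 MHz mod fs = 1.82 MHz.
1.82 MHz ≤ fs/2 = 11.22 MHz, appears at 1.82 MHz.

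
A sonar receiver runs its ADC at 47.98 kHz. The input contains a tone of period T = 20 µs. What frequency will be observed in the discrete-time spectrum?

T = 20 µs → f = 1/T = 50 kHz.
50 kHz mod fs = 2.02 kHz.
2.02 kHz ≤ fs/2 = 23.99 kHz, appears at 2.02 kHz.

2.02 kHz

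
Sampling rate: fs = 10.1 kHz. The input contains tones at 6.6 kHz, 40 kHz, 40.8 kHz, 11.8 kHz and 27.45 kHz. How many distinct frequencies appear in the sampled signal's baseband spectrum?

4

fs/2 = 5.05 kHz.
6.6 kHz > fs/2 = 5.05 kHz, folds to fs − 6.6 kHz = 3.5 kHz.
40 kHz mod fs = 9.7 kHz.
9.7 kHz > fs/2 = 5.05 kHz, folds to fs − 9.7 kHz = 0.4 kHz.
40.8 kHz mod fs = 0.4 kHz.
0.4 kHz ≤ fs/2 = 5.05 kHz, appears at 0.4 kHz.
11.8 kHz mod fs = 1.7 kHz.
1.7 kHz ≤ fs/2 = 5.05 kHz, appears at 1.7 kHz.
27.45 kHz mod fs = 7.25 kHz.
7.25 kHz > fs/2 = 5.05 kHz, folds to fs − 7.25 kHz = 2.85 kHz.
Distinct values: {0.4 kHz, 1.7 kHz, 2.85 kHz, 3.5 kHz} → 4.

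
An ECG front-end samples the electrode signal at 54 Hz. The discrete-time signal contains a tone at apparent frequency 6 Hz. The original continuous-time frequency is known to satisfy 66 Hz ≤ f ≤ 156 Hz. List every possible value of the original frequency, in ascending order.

Frequencies that alias to 6 Hz are k·fs ± 6 Hz for integer k ≥ 0.
k=0: 6 Hz.
k=1: 48 Hz, 60 Hz.
k=2: 102 Hz, 114 Hz.
k=3: 156 Hz, 168 Hz.
k=4: 210 Hz, 222 Hz.
Within [66 Hz, 156 Hz]: 102 Hz, 114 Hz, 156 Hz.

102 Hz, 114 Hz, 156 Hz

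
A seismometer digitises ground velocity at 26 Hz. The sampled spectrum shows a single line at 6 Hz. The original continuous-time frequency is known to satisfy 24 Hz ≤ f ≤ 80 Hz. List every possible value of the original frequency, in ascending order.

Frequencies that alias to 6 Hz are k·fs ± 6 Hz for integer k ≥ 0.
k=0: 6 Hz.
k=1: 20 Hz, 32 Hz.
k=2: 46 Hz, 58 Hz.
k=3: 72 Hz, 84 Hz.
k=4: 98 Hz, 110 Hz.
Within [24 Hz, 80 Hz]: 32 Hz, 46 Hz, 58 Hz, 72 Hz.

32 Hz, 46 Hz, 58 Hz, 72 Hz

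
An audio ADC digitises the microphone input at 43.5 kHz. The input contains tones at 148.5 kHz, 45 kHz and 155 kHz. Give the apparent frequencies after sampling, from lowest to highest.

fs/2 = 21.75 kHz.
148.5 kHz mod fs = 18 kHz.
18 kHz ≤ fs/2 = 21.75 kHz, appears at 18 kHz.
45 kHz mod fs = 1.5 kHz.
1.5 kHz ≤ fs/2 = 21.75 kHz, appears at 1.5 kHz.
155 kHz mod fs = 24.5 kHz.
24.5 kHz > fs/2 = 21.75 kHz, folds to fs − 24.5 kHz = 19 kHz.
Distinct values: {1.5 kHz, 18 kHz, 19 kHz}.

1.5 kHz, 18 kHz, 19 kHz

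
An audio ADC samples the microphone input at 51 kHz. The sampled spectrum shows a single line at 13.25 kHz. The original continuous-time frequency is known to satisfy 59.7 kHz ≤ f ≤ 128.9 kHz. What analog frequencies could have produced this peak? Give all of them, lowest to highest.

Frequencies that alias to 13.25 kHz are k·fs ± 13.25 kHz for integer k ≥ 0.
k=0: 13.25 kHz.
k=1: 37.75 kHz, 64.25 kHz.
k=2: 88.75 kHz, 115.25 kHz.
k=3: 139.75 kHz, 166.25 kHz.
Within [59.7 kHz, 128.9 kHz]: 64.25 kHz, 88.75 kHz, 115.25 kHz.

64.25 kHz, 88.75 kHz, 115.25 kHz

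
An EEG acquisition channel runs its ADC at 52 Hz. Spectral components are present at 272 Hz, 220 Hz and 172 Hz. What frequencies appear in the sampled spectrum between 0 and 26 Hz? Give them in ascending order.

fs/2 = 26 Hz.
272 Hz mod fs = 12 Hz.
12 Hz ≤ fs/2 = 26 Hz, appears at 12 Hz.
220 Hz mod fs = 12 Hz.
12 Hz ≤ fs/2 = 26 Hz, appears at 12 Hz.
172 Hz mod fs = 16 Hz.
16 Hz ≤ fs/2 = 26 Hz, appears at 16 Hz.
Distinct values: {12 Hz, 16 Hz}.

12 Hz, 16 Hz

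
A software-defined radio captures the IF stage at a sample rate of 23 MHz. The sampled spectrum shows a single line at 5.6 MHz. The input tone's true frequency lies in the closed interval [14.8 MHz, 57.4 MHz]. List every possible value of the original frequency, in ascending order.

Frequencies that alias to 5.6 MHz are k·fs ± 5.6 MHz for integer k ≥ 0.
k=0: 5.6 MHz.
k=1: 17.4 MHz, 28.6 MHz.
k=2: 40.4 MHz, 51.6 MHz.
k=3: 63.4 MHz, 74.6 MHz.
Within [14.8 MHz, 57.4 MHz]: 17.4 MHz, 28.6 MHz, 40.4 MHz, 51.6 MHz.

17.4 MHz, 28.6 MHz, 40.4 MHz, 51.6 MHz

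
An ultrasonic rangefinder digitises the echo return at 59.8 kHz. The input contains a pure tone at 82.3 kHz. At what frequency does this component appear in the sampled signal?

22.5 kHz

82.3 kHz mod fs = 22.5 kHz.
22.5 kHz ≤ fs/2 = 29.9 kHz, appears at 22.5 kHz.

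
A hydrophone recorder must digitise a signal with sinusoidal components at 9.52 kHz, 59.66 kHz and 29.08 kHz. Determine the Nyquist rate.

Highest-frequency component: 59.66 kHz.
Nyquist rate = 2 × 59.66 kHz = 119.32 kHz.

119.32 kHz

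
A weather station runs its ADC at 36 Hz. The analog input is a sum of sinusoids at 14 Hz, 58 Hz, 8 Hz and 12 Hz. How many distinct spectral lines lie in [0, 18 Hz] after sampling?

fs/2 = 18 Hz.
14 Hz ≤ fs/2 = 18 Hz, passes unchanged.
58 Hz mod fs = 22 Hz.
22 Hz > fs/2 = 18 Hz, folds to fs − 22 Hz = 14 Hz.
8 Hz ≤ fs/2 = 18 Hz, passes unchanged.
12 Hz ≤ fs/2 = 18 Hz, passes unchanged.
Distinct values: {8 Hz, 12 Hz, 14 Hz} → 3.

3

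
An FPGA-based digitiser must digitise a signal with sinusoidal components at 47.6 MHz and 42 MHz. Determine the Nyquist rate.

Highest-frequency component: 47.6 MHz.
Nyquist rate = 2 × 47.6 MHz = 95.2 MHz.

95.2 MHz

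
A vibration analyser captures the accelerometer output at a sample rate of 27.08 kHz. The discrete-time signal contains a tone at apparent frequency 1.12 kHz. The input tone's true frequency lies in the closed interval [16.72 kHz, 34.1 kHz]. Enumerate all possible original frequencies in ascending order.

Frequencies that alias to 1.12 kHz are k·fs ± 1.12 kHz for integer k ≥ 0.
k=0: 1.12 kHz.
k=1: 25.96 kHz, 28.2 kHz.
k=2: 53.04 kHz, 55.28 kHz.
Within [16.72 kHz, 34.1 kHz]: 25.96 kHz, 28.2 kHz.

25.96 kHz, 28.2 kHz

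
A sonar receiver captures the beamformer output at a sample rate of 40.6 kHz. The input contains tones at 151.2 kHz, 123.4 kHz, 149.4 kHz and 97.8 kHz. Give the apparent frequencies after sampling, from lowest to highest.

1.6 kHz, 11.2 kHz, 13 kHz, 16.6 kHz

fs/2 = 20.3 kHz.
151.2 kHz mod fs = 29.4 kHz.
29.4 kHz > fs/2 = 20.3 kHz, folds to fs − 29.4 kHz = 11.2 kHz.
123.4 kHz mod fs = 1.6 kHz.
1.6 kHz ≤ fs/2 = 20.3 kHz, appears at 1.6 kHz.
149.4 kHz mod fs = 27.6 kHz.
27.6 kHz > fs/2 = 20.3 kHz, folds to fs − 27.6 kHz = 13 kHz.
97.8 kHz mod fs = 16.6 kHz.
16.6 kHz ≤ fs/2 = 20.3 kHz, appears at 16.6 kHz.
Distinct values: {1.6 kHz, 11.2 kHz, 13 kHz, 16.6 kHz}.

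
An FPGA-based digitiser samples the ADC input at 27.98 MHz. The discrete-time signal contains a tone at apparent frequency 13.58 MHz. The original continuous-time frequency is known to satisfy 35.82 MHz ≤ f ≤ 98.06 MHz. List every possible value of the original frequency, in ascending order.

Frequencies that alias to 13.58 MHz are k·fs ± 13.58 MHz for integer k ≥ 0.
k=0: 13.58 MHz.
k=1: 14.4 MHz, 41.56 MHz.
k=2: 42.38 MHz, 69.54 MHz.
k=3: 70.36 MHz, 97.52 MHz.
k=4: 98.34 MHz, 125.5 MHz.
Within [35.82 MHz, 98.06 MHz]: 41.56 MHz, 42.38 MHz, 69.54 MHz, 70.36 MHz, 97.52 MHz.

41.56 MHz, 42.38 MHz, 69.54 MHz, 70.36 MHz, 97.52 MHz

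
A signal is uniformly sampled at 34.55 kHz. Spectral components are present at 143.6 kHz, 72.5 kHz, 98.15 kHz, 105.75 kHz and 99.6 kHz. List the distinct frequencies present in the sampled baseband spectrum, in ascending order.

2.1 kHz, 3.4 kHz, 4.05 kHz, 5.4 kHz, 5.5 kHz

fs/2 = 17.275 kHz.
143.6 kHz mod fs = 5.4 kHz.
5.4 kHz ≤ fs/2 = 17.275 kHz, appears at 5.4 kHz.
72.5 kHz mod fs = 3.4 kHz.
3.4 kHz ≤ fs/2 = 17.275 kHz, appears at 3.4 kHz.
98.15 kHz mod fs = 29.05 kHz.
29.05 kHz > fs/2 = 17.275 kHz, folds to fs − 29.05 kHz = 5.5 kHz.
105.75 kHz mod fs = 2.1 kHz.
2.1 kHz ≤ fs/2 = 17.275 kHz, appears at 2.1 kHz.
99.6 kHz mod fs = 30.5 kHz.
30.5 kHz > fs/2 = 17.275 kHz, folds to fs − 30.5 kHz = 4.05 kHz.
Distinct values: {2.1 kHz, 3.4 kHz, 4.05 kHz, 5.4 kHz, 5.5 kHz}.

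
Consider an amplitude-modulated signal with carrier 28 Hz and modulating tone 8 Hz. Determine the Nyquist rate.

72 Hz

AM sidebands sit at fc ± fm = 20 Hz and 36 Hz.
Highest-frequency component: 36 Hz.
Nyquist rate = 2 × 36 Hz = 72 Hz.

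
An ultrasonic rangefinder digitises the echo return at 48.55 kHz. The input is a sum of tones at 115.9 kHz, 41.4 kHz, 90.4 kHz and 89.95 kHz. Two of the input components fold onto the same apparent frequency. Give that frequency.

fs/2 = 24.275 kHz.
115.9 kHz mod fs = 18.8 kHz.
18.8 kHz ≤ fs/2 = 24.275 kHz, appears at 18.8 kHz.
41.4 kHz > fs/2 = 24.275 kHz, folds to fs − 41.4 kHz = 7.15 kHz.
90.4 kHz mod fs = 41.85 kHz.
41.85 kHz > fs/2 = 24.275 kHz, folds to fs − 41.85 kHz = 6.7 kHz.
89.95 kHz mod fs = 41.4 kHz.
41.4 kHz > fs/2 = 24.275 kHz, folds to fs − 41.4 kHz = 7.15 kHz.
41.4 kHz and 89.95 kHz both map to 7.15 kHz.

7.15 kHz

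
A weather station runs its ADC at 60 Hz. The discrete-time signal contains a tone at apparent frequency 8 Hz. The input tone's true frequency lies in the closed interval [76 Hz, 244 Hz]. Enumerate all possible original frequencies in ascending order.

112 Hz, 128 Hz, 172 Hz, 188 Hz, 232 Hz

Frequencies that alias to 8 Hz are k·fs ± 8 Hz for integer k ≥ 0.
k=0: 8 Hz.
k=1: 52 Hz, 68 Hz.
k=2: 112 Hz, 128 Hz.
k=3: 172 Hz, 188 Hz.
k=4: 232 Hz, 248 Hz.
k=5: 292 Hz, 308 Hz.
Within [76 Hz, 244 Hz]: 112 Hz, 128 Hz, 172 Hz, 188 Hz, 232 Hz.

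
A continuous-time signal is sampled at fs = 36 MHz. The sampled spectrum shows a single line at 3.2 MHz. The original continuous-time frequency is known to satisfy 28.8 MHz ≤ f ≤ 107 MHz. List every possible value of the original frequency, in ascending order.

Frequencies that alias to 3.2 MHz are k·fs ± 3.2 MHz for integer k ≥ 0.
k=0: 3.2 MHz.
k=1: 32.8 MHz, 39.2 MHz.
k=2: 68.8 MHz, 75.2 MHz.
k=3: 104.8 MHz, 111.2 MHz.
k=4: 140.8 MHz, 147.2 MHz.
Within [28.8 MHz, 107 MHz]: 32.8 MHz, 39.2 MHz, 68.8 MHz, 75.2 MHz, 104.8 MHz.

32.8 MHz, 39.2 MHz, 68.8 MHz, 75.2 MHz, 104.8 MHz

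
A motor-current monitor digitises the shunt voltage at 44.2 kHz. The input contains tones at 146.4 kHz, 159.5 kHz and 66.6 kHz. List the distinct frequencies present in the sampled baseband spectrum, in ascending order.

fs/2 = 22.1 kHz.
146.4 kHz mod fs = 13.8 kHz.
13.8 kHz ≤ fs/2 = 22.1 kHz, appears at 13.8 kHz.
159.5 kHz mod fs = 26.9 kHz.
26.9 kHz > fs/2 = 22.1 kHz, folds to fs − 26.9 kHz = 17.3 kHz.
66.6 kHz mod fs = 22.4 kHz.
22.4 kHz > fs/2 = 22.1 kHz, folds to fs − 22.4 kHz = 21.8 kHz.
Distinct values: {13.8 kHz, 17.3 kHz, 21.8 kHz}.

13.8 kHz, 17.3 kHz, 21.8 kHz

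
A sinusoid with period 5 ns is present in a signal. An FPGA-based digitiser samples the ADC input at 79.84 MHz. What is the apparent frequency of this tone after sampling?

T = 5 ns → f = 1/T = 200 MHz.
200 MHz mod fs = 40.32 MHz.
40.32 MHz > fs/2 = 39.92 MHz, folds to fs − 40.32 MHz = 39.52 MHz.

39.52 MHz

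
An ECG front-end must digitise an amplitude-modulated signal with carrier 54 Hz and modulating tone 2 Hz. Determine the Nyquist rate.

112 Hz

AM sidebands sit at fc ± fm = 52 Hz and 56 Hz.
Highest-frequency component: 56 Hz.
Nyquist rate = 2 × 56 Hz = 112 Hz.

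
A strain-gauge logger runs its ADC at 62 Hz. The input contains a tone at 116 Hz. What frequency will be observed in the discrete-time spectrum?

8 Hz

116 Hz mod fs = 54 Hz.
54 Hz > fs/2 = 31 Hz, folds to fs − 54 Hz = 8 Hz.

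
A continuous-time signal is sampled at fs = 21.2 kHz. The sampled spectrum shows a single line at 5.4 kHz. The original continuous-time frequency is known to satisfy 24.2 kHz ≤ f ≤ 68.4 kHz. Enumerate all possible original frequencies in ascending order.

Frequencies that alias to 5.4 kHz are k·fs ± 5.4 kHz for integer k ≥ 0.
k=0: 5.4 kHz.
k=1: 15.8 kHz, 26.6 kHz.
k=2: 37 kHz, 47.8 kHz.
k=3: 58.2 kHz, 69 kHz.
k=4: 79.4 kHz, 90.2 kHz.
Within [24.2 kHz, 68.4 kHz]: 26.6 kHz, 37 kHz, 47.8 kHz, 58.2 kHz.

26.6 kHz, 37 kHz, 47.8 kHz, 58.2 kHz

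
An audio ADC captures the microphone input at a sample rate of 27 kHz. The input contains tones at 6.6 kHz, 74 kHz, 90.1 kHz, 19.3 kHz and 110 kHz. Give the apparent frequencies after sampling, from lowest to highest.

2 kHz, 6.6 kHz, 7 kHz, 7.7 kHz, 9.1 kHz

fs/2 = 13.5 kHz.
6.6 kHz ≤ fs/2 = 13.5 kHz, passes unchanged.
74 kHz mod fs = 20 kHz.
20 kHz > fs/2 = 13.5 kHz, folds to fs − 20 kHz = 7 kHz.
90.1 kHz mod fs = 9.1 kHz.
9.1 kHz ≤ fs/2 = 13.5 kHz, appears at 9.1 kHz.
19.3 kHz > fs/2 = 13.5 kHz, folds to fs − 19.3 kHz = 7.7 kHz.
110 kHz mod fs = 2 kHz.
2 kHz ≤ fs/2 = 13.5 kHz, appears at 2 kHz.
Distinct values: {2 kHz, 6.6 kHz, 7 kHz, 7.7 kHz, 9.1 kHz}.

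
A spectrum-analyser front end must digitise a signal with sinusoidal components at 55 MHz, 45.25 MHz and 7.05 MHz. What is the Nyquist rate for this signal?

110 MHz

Highest-frequency component: 55 MHz.
Nyquist rate = 2 × 55 MHz = 110 MHz.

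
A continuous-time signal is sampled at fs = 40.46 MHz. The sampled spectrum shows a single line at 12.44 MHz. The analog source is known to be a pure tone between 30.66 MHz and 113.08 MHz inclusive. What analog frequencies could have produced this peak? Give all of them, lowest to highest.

Frequencies that alias to 12.44 MHz are k·fs ± 12.44 MHz for integer k ≥ 0.
k=0: 12.44 MHz.
k=1: 28.02 MHz, 52.9 MHz.
k=2: 68.48 MHz, 93.36 MHz.
k=3: 108.94 MHz, 133.82 MHz.
k=4: 149.4 MHz, 174.28 MHz.
Within [30.66 MHz, 113.08 MHz]: 52.9 MHz, 68.48 MHz, 93.36 MHz, 108.94 MHz.

52.9 MHz, 68.48 MHz, 93.36 MHz, 108.94 MHz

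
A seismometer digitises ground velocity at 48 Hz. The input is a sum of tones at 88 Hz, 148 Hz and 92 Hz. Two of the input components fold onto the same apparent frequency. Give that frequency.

fs/2 = 24 Hz.
88 Hz mod fs = 40 Hz.
40 Hz > fs/2 = 24 Hz, folds to fs − 40 Hz = 8 Hz.
148 Hz mod fs = 4 Hz.
4 Hz ≤ fs/2 = 24 Hz, appears at 4 Hz.
92 Hz mod fs = 44 Hz.
44 Hz > fs/2 = 24 Hz, folds to fs − 44 Hz = 4 Hz.
92 Hz and 148 Hz both map to 4 Hz.

4 Hz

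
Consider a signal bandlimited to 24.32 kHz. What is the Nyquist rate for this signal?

Nyquist rate = 2 × 24.32 kHz = 48.64 kHz.

48.64 kHz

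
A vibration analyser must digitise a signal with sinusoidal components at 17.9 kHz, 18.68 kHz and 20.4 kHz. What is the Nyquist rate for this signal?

40.8 kHz

Highest-frequency component: 20.4 kHz.
Nyquist rate = 2 × 20.4 kHz = 40.8 kHz.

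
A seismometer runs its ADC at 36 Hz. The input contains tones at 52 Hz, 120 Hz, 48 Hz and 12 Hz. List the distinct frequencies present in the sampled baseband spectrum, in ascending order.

fs/2 = 18 Hz.
52 Hz mod fs = 16 Hz.
16 Hz ≤ fs/2 = 18 Hz, appears at 16 Hz.
120 Hz mod fs = 12 Hz.
12 Hz ≤ fs/2 = 18 Hz, appears at 12 Hz.
48 Hz mod fs = 12 Hz.
12 Hz ≤ fs/2 = 18 Hz, appears at 12 Hz.
12 Hz ≤ fs/2 = 18 Hz, passes unchanged.
Distinct values: {12 Hz, 16 Hz}.

12 Hz, 16 Hz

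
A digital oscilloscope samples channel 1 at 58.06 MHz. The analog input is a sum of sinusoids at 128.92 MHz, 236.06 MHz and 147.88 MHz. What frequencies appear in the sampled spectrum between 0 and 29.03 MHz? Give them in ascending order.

3.82 MHz, 12.8 MHz, 26.3 MHz

fs/2 = 29.03 MHz.
128.92 MHz mod fs = 12.8 MHz.
12.8 MHz ≤ fs/2 = 29.03 MHz, appears at 12.8 MHz.
236.06 MHz mod fs = 3.82 MHz.
3.82 MHz ≤ fs/2 = 29.03 MHz, appears at 3.82 MHz.
147.88 MHz mod fs = 31.76 MHz.
31.76 MHz > fs/2 = 29.03 MHz, folds to fs − 31.76 MHz = 26.3 MHz.
Distinct values: {3.82 MHz, 12.8 MHz, 26.3 MHz}.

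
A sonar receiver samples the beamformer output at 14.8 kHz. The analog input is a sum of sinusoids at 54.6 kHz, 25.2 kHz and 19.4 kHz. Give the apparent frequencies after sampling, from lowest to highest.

4.4 kHz, 4.6 kHz

fs/2 = 7.4 kHz.
54.6 kHz mod fs = 10.2 kHz.
10.2 kHz > fs/2 = 7.4 kHz, folds to fs − 10.2 kHz = 4.6 kHz.
25.2 kHz mod fs = 10.4 kHz.
10.4 kHz > fs/2 = 7.4 kHz, folds to fs − 10.4 kHz = 4.4 kHz.
19.4 kHz mod fs = 4.6 kHz.
4.6 kHz ≤ fs/2 = 7.4 kHz, appears at 4.6 kHz.
Distinct values: {4.4 kHz, 4.6 kHz}.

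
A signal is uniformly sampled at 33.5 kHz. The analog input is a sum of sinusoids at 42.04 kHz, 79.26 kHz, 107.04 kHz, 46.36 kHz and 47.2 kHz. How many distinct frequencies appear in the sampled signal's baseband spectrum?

fs/2 = 16.75 kHz.
42.04 kHz mod fs = 8.54 kHz.
8.54 kHz ≤ fs/2 = 16.75 kHz, appears at 8.54 kHz.
79.26 kHz mod fs = 12.26 kHz.
12.26 kHz ≤ fs/2 = 16.75 kHz, appears at 12.26 kHz.
107.04 kHz mod fs = 6.54 kHz.
6.54 kHz ≤ fs/2 = 16.75 kHz, appears at 6.54 kHz.
46.36 kHz mod fs = 12.86 kHz.
12.86 kHz ≤ fs/2 = 16.75 kHz, appears at 12.86 kHz.
47.2 kHz mod fs = 13.7 kHz.
13.7 kHz ≤ fs/2 = 16.75 kHz, appears at 13.7 kHz.
Distinct values: {6.54 kHz, 8.54 kHz, 12.26 kHz, 12.86 kHz, 13.7 kHz} → 5.

5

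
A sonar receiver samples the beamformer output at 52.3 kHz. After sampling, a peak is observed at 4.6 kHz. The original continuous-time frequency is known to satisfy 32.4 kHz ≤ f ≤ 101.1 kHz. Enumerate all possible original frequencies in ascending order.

47.7 kHz, 56.9 kHz, 100 kHz

Frequencies that alias to 4.6 kHz are k·fs ± 4.6 kHz for integer k ≥ 0.
k=0: 4.6 kHz.
k=1: 47.7 kHz, 56.9 kHz.
k=2: 100 kHz, 109.2 kHz.
k=3: 152.3 kHz, 161.5 kHz.
Within [32.4 kHz, 101.1 kHz]: 47.7 kHz, 56.9 kHz, 100 kHz.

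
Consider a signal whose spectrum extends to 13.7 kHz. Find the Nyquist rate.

27.4 kHz

Nyquist rate = 2 × 13.7 kHz = 27.4 kHz.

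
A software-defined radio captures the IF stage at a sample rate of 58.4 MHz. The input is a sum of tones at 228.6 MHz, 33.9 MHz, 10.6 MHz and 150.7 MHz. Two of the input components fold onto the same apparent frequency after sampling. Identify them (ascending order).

33.9 MHz, 150.7 MHz

fs/2 = 29.2 MHz.
228.6 MHz mod fs = 53.4 MHz.
53.4 MHz > fs/2 = 29.2 MHz, folds to fs − 53.4 MHz = 5 MHz.
33.9 MHz > fs/2 = 29.2 MHz, folds to fs − 33.9 MHz = 24.5 MHz.
10.6 MHz ≤ fs/2 = 29.2 MHz, passes unchanged.
150.7 MHz mod fs = 33.9 MHz.
33.9 MHz > fs/2 = 29.2 MHz, folds to fs − 33.9 MHz = 24.5 MHz.
33.9 MHz and 150.7 MHz both map to 24.5 MHz.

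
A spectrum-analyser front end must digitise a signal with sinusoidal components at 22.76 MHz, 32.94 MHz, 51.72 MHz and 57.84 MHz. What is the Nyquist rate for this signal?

Highest-frequency component: 57.84 MHz.
Nyquist rate = 2 × 57.84 MHz = 115.68 MHz.

115.68 MHz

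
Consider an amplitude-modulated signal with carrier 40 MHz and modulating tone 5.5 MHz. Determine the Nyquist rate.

91 MHz

AM sidebands sit at fc ± fm = 34.5 MHz and 45.5 MHz.
Highest-frequency component: 45.5 MHz.
Nyquist rate = 2 × 45.5 MHz = 91 MHz.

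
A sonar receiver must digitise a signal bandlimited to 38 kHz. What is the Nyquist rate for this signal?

76 kHz

Nyquist rate = 2 × 38 kHz = 76 kHz.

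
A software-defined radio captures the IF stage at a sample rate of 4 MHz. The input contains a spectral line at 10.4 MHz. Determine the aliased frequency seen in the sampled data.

1.6 MHz

10.4 MHz mod fs = 2.4 MHz.
2.4 MHz > fs/2 = 2 MHz, folds to fs − 2.4 MHz = 1.6 MHz.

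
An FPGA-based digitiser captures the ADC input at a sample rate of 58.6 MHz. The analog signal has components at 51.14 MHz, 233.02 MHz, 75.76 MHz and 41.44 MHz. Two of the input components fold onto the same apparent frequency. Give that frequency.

17.16 MHz

fs/2 = 29.3 MHz.
51.14 MHz > fs/2 = 29.3 MHz, folds to fs − 51.14 MHz = 7.46 MHz.
233.02 MHz mod fs = 57.22 MHz.
57.22 MHz > fs/2 = 29.3 MHz, folds to fs − 57.22 MHz = 1.38 MHz.
75.76 MHz mod fs = 17.16 MHz.
17.16 MHz ≤ fs/2 = 29.3 MHz, appears at 17.16 MHz.
41.44 MHz > fs/2 = 29.3 MHz, folds to fs − 41.44 MHz = 17.16 MHz.
41.44 MHz and 75.76 MHz both map to 17.16 MHz.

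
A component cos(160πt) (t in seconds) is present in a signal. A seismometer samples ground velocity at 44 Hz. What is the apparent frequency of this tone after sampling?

8 Hz

ω = 160π rad/s → f = ω/(2π) = 80 Hz.
80 Hz mod fs = 36 Hz.
36 Hz > fs/2 = 22 Hz, folds to fs − 36 Hz = 8 Hz.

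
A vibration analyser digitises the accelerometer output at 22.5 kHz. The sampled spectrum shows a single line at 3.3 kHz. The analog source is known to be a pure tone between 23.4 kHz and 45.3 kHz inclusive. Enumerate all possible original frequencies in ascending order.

Frequencies that alias to 3.3 kHz are k·fs ± 3.3 kHz for integer k ≥ 0.
k=0: 3.3 kHz.
k=1: 19.2 kHz, 25.8 kHz.
k=2: 41.7 kHz, 48.3 kHz.
k=3: 64.2 kHz, 70.8 kHz.
Within [23.4 kHz, 45.3 kHz]: 25.8 kHz, 41.7 kHz.

25.8 kHz, 41.7 kHz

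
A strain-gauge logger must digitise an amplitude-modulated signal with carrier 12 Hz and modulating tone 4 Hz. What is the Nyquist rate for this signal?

32 Hz

AM sidebands sit at fc ± fm = 8 Hz and 16 Hz.
Highest-frequency component: 16 Hz.
Nyquist rate = 2 × 16 Hz = 32 Hz.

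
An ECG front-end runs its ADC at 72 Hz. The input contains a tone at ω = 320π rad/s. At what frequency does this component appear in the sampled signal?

16 Hz

ω = 320π rad/s → f = ω/(2π) = 160 Hz.
160 Hz mod fs = 16 Hz.
16 Hz ≤ fs/2 = 36 Hz, appears at 16 Hz.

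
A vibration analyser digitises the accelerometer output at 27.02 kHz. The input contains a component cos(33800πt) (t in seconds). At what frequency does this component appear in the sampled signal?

ω = 33800π rad/s → f = ω/(2π) = 16900 Hz = 16.9 kHz.
16.9 kHz > fs/2 = 13.51 kHz, folds to fs − 16.9 kHz = 10.12 kHz.

10.12 kHz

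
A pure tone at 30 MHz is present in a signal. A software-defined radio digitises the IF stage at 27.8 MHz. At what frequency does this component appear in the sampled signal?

30 MHz mod fs = 2.2 MHz.
2.2 MHz ≤ fs/2 = 13.9 MHz, appears at 2.2 MHz.

2.2 MHz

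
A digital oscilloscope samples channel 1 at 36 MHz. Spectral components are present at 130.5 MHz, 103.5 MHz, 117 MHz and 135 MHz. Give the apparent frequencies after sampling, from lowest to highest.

4.5 MHz, 9 MHz, 13.5 MHz

fs/2 = 18 MHz.
130.5 MHz mod fs = 22.5 MHz.
22.5 MHz > fs/2 = 18 MHz, folds to fs − 22.5 MHz = 13.5 MHz.
103.5 MHz mod fs = 31.5 MHz.
31.5 MHz > fs/2 = 18 MHz, folds to fs − 31.5 MHz = 4.5 MHz.
117 MHz mod fs = 9 MHz.
9 MHz ≤ fs/2 = 18 MHz, appears at 9 MHz.
135 MHz mod fs = 27 MHz.
27 MHz > fs/2 = 18 MHz, folds to fs − 27 MHz = 9 MHz.
Distinct values: {4.5 MHz, 9 MHz, 13.5 MHz}.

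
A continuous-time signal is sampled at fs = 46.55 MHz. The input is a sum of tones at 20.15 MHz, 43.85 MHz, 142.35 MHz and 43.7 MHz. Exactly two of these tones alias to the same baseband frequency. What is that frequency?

2.7 MHz

fs/2 = 23.275 MHz.
20.15 MHz ≤ fs/2 = 23.275 MHz, passes unchanged.
43.85 MHz > fs/2 = 23.275 MHz, folds to fs − 43.85 MHz = 2.7 MHz.
142.35 MHz mod fs = 2.7 MHz.
2.7 MHz ≤ fs/2 = 23.275 MHz, appears at 2.7 MHz.
43.7 MHz > fs/2 = 23.275 MHz, folds to fs − 43.7 MHz = 2.85 MHz.
43.85 MHz and 142.35 MHz both map to 2.7 MHz.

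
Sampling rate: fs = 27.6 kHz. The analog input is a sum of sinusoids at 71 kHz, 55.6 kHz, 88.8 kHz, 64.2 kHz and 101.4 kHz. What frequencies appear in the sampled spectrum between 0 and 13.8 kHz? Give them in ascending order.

fs/2 = 13.8 kHz.
71 kHz mod fs = 15.8 kHz.
15.8 kHz > fs/2 = 13.8 kHz, folds to fs − 15.8 kHz = 11.8 kHz.
55.6 kHz mod fs = 0.4 kHz.
0.4 kHz ≤ fs/2 = 13.8 kHz, appears at 0.4 kHz.
88.8 kHz mod fs = 6 kHz.
6 kHz ≤ fs/2 = 13.8 kHz, appears at 6 kHz.
64.2 kHz mod fs = 9 kHz.
9 kHz ≤ fs/2 = 13.8 kHz, appears at 9 kHz.
101.4 kHz mod fs = 18.6 kHz.
18.6 kHz > fs/2 = 13.8 kHz, folds to fs − 18.6 kHz = 9 kHz.
Distinct values: {0.4 kHz, 6 kHz, 9 kHz, 11.8 kHz}.

0.4 kHz, 6 kHz, 9 kHz, 11.8 kHz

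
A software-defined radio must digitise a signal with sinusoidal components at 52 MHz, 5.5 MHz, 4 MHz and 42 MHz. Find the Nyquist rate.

104 MHz

Highest-frequency component: 52 MHz.
Nyquist rate = 2 × 52 MHz = 104 MHz.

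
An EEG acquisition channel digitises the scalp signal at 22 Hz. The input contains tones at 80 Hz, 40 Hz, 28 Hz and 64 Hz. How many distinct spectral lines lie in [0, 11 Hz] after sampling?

4

fs/2 = 11 Hz.
80 Hz mod fs = 14 Hz.
14 Hz > fs/2 = 11 Hz, folds to fs − 14 Hz = 8 Hz.
40 Hz mod fs = 18 Hz.
18 Hz > fs/2 = 11 Hz, folds to fs − 18 Hz = 4 Hz.
28 Hz mod fs = 6 Hz.
6 Hz ≤ fs/2 = 11 Hz, appears at 6 Hz.
64 Hz mod fs = 20 Hz.
20 Hz > fs/2 = 11 Hz, folds to fs − 20 Hz = 2 Hz.
Distinct values: {2 Hz, 4 Hz, 6 Hz, 8 Hz} → 4.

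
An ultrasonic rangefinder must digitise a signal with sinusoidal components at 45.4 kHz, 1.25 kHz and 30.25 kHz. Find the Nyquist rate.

90.8 kHz

Highest-frequency component: 45.4 kHz.
Nyquist rate = 2 × 45.4 kHz = 90.8 kHz.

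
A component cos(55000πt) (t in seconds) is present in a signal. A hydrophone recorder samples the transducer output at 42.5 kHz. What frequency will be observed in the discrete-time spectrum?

ω = 55000π rad/s → f = ω/(2π) = 27500 Hz = 27.5 kHz.
27.5 kHz > fs/2 = 21.25 kHz, folds to fs − 27.5 kHz = 15 kHz.

15 kHz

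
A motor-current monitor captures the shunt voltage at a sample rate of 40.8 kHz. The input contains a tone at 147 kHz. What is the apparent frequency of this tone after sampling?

147 kHz mod fs = 24.6 kHz.
24.6 kHz > fs/2 = 20.4 kHz, folds to fs − 24.6 kHz = 16.2 kHz.

16.2 kHz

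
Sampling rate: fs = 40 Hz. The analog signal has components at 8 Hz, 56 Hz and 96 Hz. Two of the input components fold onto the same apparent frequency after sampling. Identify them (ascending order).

56 Hz, 96 Hz

fs/2 = 20 Hz.
8 Hz ≤ fs/2 = 20 Hz, passes unchanged.
56 Hz mod fs = 16 Hz.
16 Hz ≤ fs/2 = 20 Hz, appears at 16 Hz.
96 Hz mod fs = 16 Hz.
16 Hz ≤ fs/2 = 20 Hz, appears at 16 Hz.
56 Hz and 96 Hz both map to 16 Hz.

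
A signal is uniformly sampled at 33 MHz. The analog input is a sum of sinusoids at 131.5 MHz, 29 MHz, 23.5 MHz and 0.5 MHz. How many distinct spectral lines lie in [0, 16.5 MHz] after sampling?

fs/2 = 16.5 MHz.
131.5 MHz mod fs = 32.5 MHz.
32.5 MHz > fs/2 = 16.5 MHz, folds to fs − 32.5 MHz = 0.5 MHz.
29 MHz > fs/2 = 16.5 MHz, folds to fs − 29 MHz = 4 MHz.
23.5 MHz > fs/2 = 16.5 MHz, folds to fs − 23.5 MHz = 9.5 MHz.
0.5 MHz ≤ fs/2 = 16.5 MHz, passes unchanged.
Distinct values: {0.5 MHz, 4 MHz, 9.5 MHz} → 3.

3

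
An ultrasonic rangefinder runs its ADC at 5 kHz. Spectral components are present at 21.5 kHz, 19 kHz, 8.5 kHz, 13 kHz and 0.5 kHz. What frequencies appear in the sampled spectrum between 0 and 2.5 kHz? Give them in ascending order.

fs/2 = 2.5 kHz.
21.5 kHz mod fs = 1.5 kHz.
1.5 kHz ≤ fs/2 = 2.5 kHz, appears at 1.5 kHz.
19 kHz mod fs = 4 kHz.
4 kHz > fs/2 = 2.5 kHz, folds to fs − 4 kHz = 1 kHz.
8.5 kHz mod fs = 3.5 kHz.
3.5 kHz > fs/2 = 2.5 kHz, folds to fs − 3.5 kHz = 1.5 kHz.
13 kHz mod fs = 3 kHz.
3 kHz > fs/2 = 2.5 kHz, folds to fs − 3 kHz = 2 kHz.
0.5 kHz ≤ fs/2 = 2.5 kHz, passes unchanged.
Distinct values: {0.5 kHz, 1 kHz, 1.5 kHz, 2 kHz}.

0.5 kHz, 1 kHz, 1.5 kHz, 2 kHz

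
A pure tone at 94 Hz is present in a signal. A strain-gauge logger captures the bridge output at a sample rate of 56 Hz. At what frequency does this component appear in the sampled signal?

18 Hz

94 Hz mod fs = 38 Hz.
38 Hz > fs/2 = 28 Hz, folds to fs − 38 Hz = 18 Hz.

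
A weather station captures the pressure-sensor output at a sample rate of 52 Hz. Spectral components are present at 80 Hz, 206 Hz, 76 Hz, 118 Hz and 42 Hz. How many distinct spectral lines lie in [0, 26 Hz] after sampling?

fs/2 = 26 Hz.
80 Hz mod fs = 28 Hz.
28 Hz > fs/2 = 26 Hz, folds to fs − 28 Hz = 24 Hz.
206 Hz mod fs = 50 Hz.
50 Hz > fs/2 = 26 Hz, folds to fs − 50 Hz = 2 Hz.
76 Hz mod fs = 24 Hz.
24 Hz ≤ fs/2 = 26 Hz, appears at 24 Hz.
118 Hz mod fs = 14 Hz.
14 Hz ≤ fs/2 = 26 Hz, appears at 14 Hz.
42 Hz > fs/2 = 26 Hz, folds to fs − 42 Hz = 10 Hz.
Distinct values: {2 Hz, 10 Hz, 14 Hz, 24 Hz} → 4.

4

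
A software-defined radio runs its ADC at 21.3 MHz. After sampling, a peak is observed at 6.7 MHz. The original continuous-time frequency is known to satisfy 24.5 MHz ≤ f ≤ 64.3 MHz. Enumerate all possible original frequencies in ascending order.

28 MHz, 35.9 MHz, 49.3 MHz, 57.2 MHz

Frequencies that alias to 6.7 MHz are k·fs ± 6.7 MHz for integer k ≥ 0.
k=0: 6.7 MHz.
k=1: 14.6 MHz, 28 MHz.
k=2: 35.9 MHz, 49.3 MHz.
k=3: 57.2 MHz, 70.6 MHz.
k=4: 78.5 MHz, 91.9 MHz.
Within [24.5 MHz, 64.3 MHz]: 28 MHz, 35.9 MHz, 49.3 MHz, 57.2 MHz.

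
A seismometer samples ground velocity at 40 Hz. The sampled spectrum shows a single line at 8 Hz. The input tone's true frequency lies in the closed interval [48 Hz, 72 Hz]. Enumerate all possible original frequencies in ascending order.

48 Hz, 72 Hz

Frequencies that alias to 8 Hz are k·fs ± 8 Hz for integer k ≥ 0.
k=0: 8 Hz.
k=1: 32 Hz, 48 Hz.
k=2: 72 Hz, 88 Hz.
k=3: 112 Hz, 128 Hz.
Within [48 Hz, 72 Hz]: 48 Hz, 72 Hz.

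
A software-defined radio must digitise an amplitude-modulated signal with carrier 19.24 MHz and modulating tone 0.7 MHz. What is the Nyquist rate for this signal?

39.88 MHz

AM sidebands sit at fc ± fm = 18.54 MHz and 19.94 MHz.
Highest-frequency component: 19.94 MHz.
Nyquist rate = 2 × 19.94 MHz = 39.88 MHz.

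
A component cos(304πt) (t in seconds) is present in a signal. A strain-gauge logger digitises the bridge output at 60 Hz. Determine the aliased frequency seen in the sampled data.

ω = 304π rad/s → f = ω/(2π) = 152 Hz.
152 Hz mod fs = 32 Hz.
32 Hz > fs/2 = 30 Hz, folds to fs − 32 Hz = 28 Hz.

28 Hz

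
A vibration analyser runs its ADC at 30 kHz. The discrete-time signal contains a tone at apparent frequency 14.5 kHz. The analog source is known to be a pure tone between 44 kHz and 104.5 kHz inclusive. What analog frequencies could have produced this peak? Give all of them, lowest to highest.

44.5 kHz, 45.5 kHz, 74.5 kHz, 75.5 kHz, 104.5 kHz

Frequencies that alias to 14.5 kHz are k·fs ± 14.5 kHz for integer k ≥ 0.
k=0: 14.5 kHz.
k=1: 15.5 kHz, 44.5 kHz.
k=2: 45.5 kHz, 74.5 kHz.
k=3: 75.5 kHz, 104.5 kHz.
k=4: 105.5 kHz, 134.5 kHz.
Within [44 kHz, 104.5 kHz]: 44.5 kHz, 45.5 kHz, 74.5 kHz, 75.5 kHz, 104.5 kHz.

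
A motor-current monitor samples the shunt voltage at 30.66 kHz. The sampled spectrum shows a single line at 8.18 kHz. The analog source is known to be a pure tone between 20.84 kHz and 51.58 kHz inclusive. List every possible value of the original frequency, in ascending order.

Frequencies that alias to 8.18 kHz are k·fs ± 8.18 kHz for integer k ≥ 0.
k=0: 8.18 kHz.
k=1: 22.48 kHz, 38.84 kHz.
k=2: 53.14 kHz, 69.5 kHz.
Within [20.84 kHz, 51.58 kHz]: 22.48 kHz, 38.84 kHz.

22.48 kHz, 38.84 kHz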